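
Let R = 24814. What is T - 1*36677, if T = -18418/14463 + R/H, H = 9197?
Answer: -4878446076311/133016211 ≈ -36676.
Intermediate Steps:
T = 189494536/133016211 (T = -18418/14463 + 24814/9197 = 189494536/133016211 ≈ 1.4246)
T - 1*36677 = 189494536/133016211 - 1*36677 = 189494536/133016211 - 36677 = -4878446076311/133016211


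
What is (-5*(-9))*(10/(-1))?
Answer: -450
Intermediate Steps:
(-5*(-9))*(10/(-1)) = 45*(10*(-1)) = 45*(-10) = -450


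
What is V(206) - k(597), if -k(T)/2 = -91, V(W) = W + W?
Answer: 230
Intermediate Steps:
V(W) = 2*W
k(T) = 182 (k(T) = -2*(-91) = 182)
V(206) - k(597) = 2*206 - 1*182 = 412 - 182 = 230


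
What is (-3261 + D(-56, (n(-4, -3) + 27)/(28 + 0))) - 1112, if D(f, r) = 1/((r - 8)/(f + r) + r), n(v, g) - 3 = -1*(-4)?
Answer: -62824899/14369 ≈ -4372.3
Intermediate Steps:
n(v, g) = 7 (n(v, g) = 3 - 1*(-4) = 3 + 4 = 7)
D(f, r) = 1/(r + (-8 + r)/(f + r)) (D(f, r) = 1/((-8 + r)/(f + r) + r) = 1/(r + (-8 + r)/(f + r)))
(-3261 + D(-56, (n(-4, -3) + 27)/(28 + 0))) - 1112 = (-3261 + (-56 + (7 + 27)/(28 + 0))/(-8 + (7 + 27)/(28 + 0) + ((7 + 27)/(28 + 0))**2 - 56*(7 + 27)/(28 + 0))) - 1112 = (-3261 + (-56 + 34/28)/(-8 + 34/28 + (34/28)**2 - 1904/28)) - 1112 = (-3261 + (-56 + 34*(1/28))/(-8 + 34*(1/28) + (34*(1/28))**2 - 1904/28)) - 1112 = (-3261 + (-56 + 17/14)/(-8 + 17/14 + (17/14)**2 - 56*17/14)) - 1112 = (-3261 - 767/14/(-8 + 17/14 + 289/196 - 68)) - 1112 = (-3261 - 767/14/(-14369/196)) - 1112 = (-3261 - 196/14369*(-767/14)) - 1112 = (-3261 + 10738/14369) - 1112 = -46846571/14369 - 1112 = -62824899/14369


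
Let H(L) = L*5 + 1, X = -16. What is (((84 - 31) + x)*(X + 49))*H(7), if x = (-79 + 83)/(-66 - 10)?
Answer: 1195128/19 ≈ 62902.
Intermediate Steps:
x = -1/19 (x = 4/(-76) = 4*(-1/76) = -1/19 ≈ -0.052632)
H(L) = 1 + 5*L (H(L) = 5*L + 1 = 1 + 5*L)
(((84 - 31) + x)*(X + 49))*H(7) = (((84 - 31) - 1/19)*(-16 + 49))*(1 + 5*7) = ((53 - 1/19)*33)*(1 + 35) = ((1006/19)*33)*36 = (33198/19)*36 = 1195128/19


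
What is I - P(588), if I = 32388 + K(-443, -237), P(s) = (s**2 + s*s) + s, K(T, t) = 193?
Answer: -659495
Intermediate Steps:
P(s) = s + 2*s**2 (P(s) = (s**2 + s**2) + s = 2*s**2 + s = s + 2*s**2)
I = 32581 (I = 32388 + 193 = 32581)
I - P(588) = 32581 - 588*(1 + 2*588) = 32581 - 588*(1 + 1176) = 32581 - 588*1177 = 32581 - 1*692076 = 32581 - 692076 = -659495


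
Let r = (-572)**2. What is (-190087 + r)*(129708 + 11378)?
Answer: 19342467342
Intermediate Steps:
r = 327184
(-190087 + r)*(129708 + 11378) = (-190087 + 327184)*(129708 + 11378) = 137097*141086 = 19342467342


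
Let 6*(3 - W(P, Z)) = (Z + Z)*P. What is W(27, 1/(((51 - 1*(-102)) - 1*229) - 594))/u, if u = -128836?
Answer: -2019/86320120 ≈ -2.3390e-5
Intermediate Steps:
W(P, Z) = 3 - P*Z/3 (W(P, Z) = 3 - (Z + Z)*P/6 = 3 - 2*Z*P/6 = 3 - P*Z/3)
W(27, 1/(((51 - 1*(-102)) - 1*229) - 594))/u = (3 - ⅓*27/(((51 - 1*(-102)) - 1*229) - 594))/(-128836) = (3 - ⅓*27/(((51 + 102) - 229) - 594))*(-1/128836) = (3 - ⅓*27/((153 - 229) - 594))*(-1/128836) = (3 - ⅓*27/(-76 - 594))*(-1/128836) = (3 - ⅓*27/(-670))*(-1/128836) = (3 - ⅓*27*(-1/670))*(-1/128836) = (3 + 9/670)*(-1/128836) = (2019/670)*(-1/128836) = -2019/86320120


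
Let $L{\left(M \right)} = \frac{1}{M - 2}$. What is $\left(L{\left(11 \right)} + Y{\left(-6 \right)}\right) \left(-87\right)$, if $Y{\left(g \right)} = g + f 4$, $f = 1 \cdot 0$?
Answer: $\frac{1537}{3} \approx 512.33$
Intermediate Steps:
$f = 0$
$L{\left(M \right)} = \frac{1}{-2 + M}$
$Y{\left(g \right)} = g$ ($Y{\left(g \right)} = g + 0 \cdot 4 = g + 0 = g$)
$\left(L{\left(11 \right)} + Y{\left(-6 \right)}\right) \left(-87\right) = \left(\frac{1}{-2 + 11} - 6\right) \left(-87\right) = \left(\frac{1}{9} - 6\right) \left(-87\right) = \left(- \frac{53}{9}\right) \left(-87\right) = \frac{1537}{3}$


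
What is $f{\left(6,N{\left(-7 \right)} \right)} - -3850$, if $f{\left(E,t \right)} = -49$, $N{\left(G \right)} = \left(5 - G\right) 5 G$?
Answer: $3801$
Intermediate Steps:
$N{\left(G \right)} = G \left(25 - 5 G\right)$ ($N{\left(G \right)} = \left(25 - 5 G\right) G = G \left(25 - 5 G\right)$)
$f{\left(6,N{\left(-7 \right)} \right)} - -3850 = -49 - -3850 = -49 + 3850 = 3801$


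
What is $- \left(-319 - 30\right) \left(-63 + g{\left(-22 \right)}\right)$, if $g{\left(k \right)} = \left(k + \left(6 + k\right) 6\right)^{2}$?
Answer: $4837489$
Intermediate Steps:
$g{\left(k \right)} = \left(36 + 7 k\right)^{2}$ ($g{\left(k \right)} = \left(k + \left(36 + 6 k\right)\right)^{2} = \left(36 + 7 k\right)^{2}$)
$- \left(-319 - 30\right) \left(-63 + g{\left(-22 \right)}\right) = - \left(-319 - 30\right) \left(-63 + \left(36 + 7 \left(-22\right)\right)^{2}\right) = - \left(-349\right) \left(-63 + \left(36 - 154\right)^{2}\right) = - \left(-349\right) \left(-63 + \left(-118\right)^{2}\right) = - \left(-349\right) \left(-63 + 13924\right) = - \left(-349\right) 13861 = \left(-1\right) \left(-4837489\right) = 4837489$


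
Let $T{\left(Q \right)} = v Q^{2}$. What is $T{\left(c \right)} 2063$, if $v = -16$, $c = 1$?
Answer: $-33008$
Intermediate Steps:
$T{\left(Q \right)} = - 16 Q^{2}$
$T{\left(c \right)} 2063 = - 16 \cdot 1^{2} \cdot 2063 = \left(-16\right) 1 \cdot 2063 = \left(-16\right) 2063 = -33008$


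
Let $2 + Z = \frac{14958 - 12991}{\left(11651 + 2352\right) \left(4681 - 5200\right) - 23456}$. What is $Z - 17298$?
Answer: $- \frac{126134526867}{7291013} \approx -17300.0$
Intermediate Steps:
$Z = - \frac{14583993}{7291013}$ ($Z = -2 + \frac{14958 - 12991}{\left(11651 + 2352\right) \left(4681 - 5200\right) - 23456} = -2 + \frac{1967}{14003 \left(-519\right) - 23456} = -2 + \frac{1967}{-7267557 - 23456} = -2 + \frac{1967}{-7291013} = -2 + 1967 \left(- \frac{1}{7291013}\right) = -2 - \frac{1967}{7291013} = - \frac{14583993}{7291013} \approx -2.0003$)
$Z - 17298 = - \frac{14583993}{7291013} - 17298 = - \frac{126134526867}{7291013}$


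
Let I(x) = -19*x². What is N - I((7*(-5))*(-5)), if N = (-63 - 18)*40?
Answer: 578635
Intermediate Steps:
N = -3240 (N = -81*40 = -3240)
N - I((7*(-5))*(-5)) = -3240 - (-19)*((7*(-5))*(-5))² = -3240 - (-19)*(-35*(-5))² = -3240 - (-19)*175² = -3240 - (-19)*30625 = -3240 - 1*(-581875) = -3240 + 581875 = 578635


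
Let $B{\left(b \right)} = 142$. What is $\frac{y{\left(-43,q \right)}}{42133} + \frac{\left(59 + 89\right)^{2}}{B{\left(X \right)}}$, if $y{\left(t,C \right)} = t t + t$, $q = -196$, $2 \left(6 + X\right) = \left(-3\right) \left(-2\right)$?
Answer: $\frac{65938406}{427349} \approx 154.3$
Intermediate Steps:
$X = -3$ ($X = -6 + \frac{\left(-3\right) \left(-2\right)}{2} = -6 + \frac{1}{2} \cdot 6 = -6 + 3 = -3$)
$y{\left(t,C \right)} = t + t^{2}$ ($y{\left(t,C \right)} = t^{2} + t = t + t^{2}$)
$\frac{y{\left(-43,q \right)}}{42133} + \frac{\left(59 + 89\right)^{2}}{B{\left(X \right)}} = \frac{\left(-43\right) \left(1 - 43\right)}{42133} + \frac{\left(59 + 89\right)^{2}}{142} = \left(-43\right) \left(-42\right) \frac{1}{42133} + 148^{2} \cdot \frac{1}{142} = 1806 \cdot \frac{1}{42133} + 21904 \cdot \frac{1}{142} = \frac{258}{6019} + \frac{10952}{71} = \frac{65938406}{427349}$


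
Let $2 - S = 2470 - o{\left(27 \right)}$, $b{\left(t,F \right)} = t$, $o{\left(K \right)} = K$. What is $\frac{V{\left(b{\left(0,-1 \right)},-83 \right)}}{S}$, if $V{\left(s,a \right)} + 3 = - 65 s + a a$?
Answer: $- \frac{6886}{2441} \approx -2.821$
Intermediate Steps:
$V{\left(s,a \right)} = -3 + a^{2} - 65 s$ ($V{\left(s,a \right)} = -3 + \left(- 65 s + a a\right) = -3 + \left(- 65 s + a^{2}\right) = -3 + \left(a^{2} - 65 s\right) = -3 + a^{2} - 65 s$)
$S = -2441$ ($S = 2 - \left(2470 - 27\right) = 2 - 2443 = -2441$)
$\frac{V{\left(b{\left(0,-1 \right)},-83 \right)}}{S} = \frac{-3 + \left(-83\right)^{2} - 0}{-2441} = \left(-3 + 6889 + 0\right) \left(- \frac{1}{2441}\right) = 6886 \left(- \frac{1}{2441}\right) = - \frac{6886}{2441}$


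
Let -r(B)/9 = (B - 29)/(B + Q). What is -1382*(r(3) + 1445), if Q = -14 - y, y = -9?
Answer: -1835296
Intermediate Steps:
Q = -5 (Q = -14 - 1*(-9) = -14 + 9 = -5)
r(B) = -9*(-29 + B)/(-5 + B) (r(B) = -9*(B - 29)/(B - 5) = -9*(-29 + B)/(-5 + B))
-1382*(r(3) + 1445) = -1382*(9*(29 - 1*3)/(-5 + 3) + 1445) = -1382*(9*(29 - 3)/(-2) + 1445) = -1382*(9*(-½)*26 + 1445) = -1382*(-117 + 1445) = -1382*1328 = -1835296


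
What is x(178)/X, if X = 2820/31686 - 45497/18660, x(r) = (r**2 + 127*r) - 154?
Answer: -5334748750560/231499457 ≈ -23044.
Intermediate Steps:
x(r) = -154 + r**2 + 127*r
X = -231499457/98543460 (X = 2820*(1/31686) - 45497*1/18660 = 470/5281 - 45497/18660 = -231499457/98543460 ≈ -2.3492)
x(178)/X = (-154 + 178**2 + 127*178)/(-231499457/98543460) = (-154 + 31684 + 22606)*(-98543460/231499457) = 54136*(-98543460/231499457) = -5334748750560/231499457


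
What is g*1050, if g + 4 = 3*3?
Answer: 5250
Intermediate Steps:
g = 5 (g = -4 + 3*3 = -4 + 9 = 5)
g*1050 = 5*1050 = 5250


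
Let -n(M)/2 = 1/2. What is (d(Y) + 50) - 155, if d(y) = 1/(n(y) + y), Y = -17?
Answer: -1891/18 ≈ -105.06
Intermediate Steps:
n(M) = -1 (n(M) = -2/2 = -2*½ = -1)
d(y) = 1/(-1 + y)
(d(Y) + 50) - 155 = (1/(-1 - 17) + 50) - 155 = (1/(-18) + 50) - 155 = (-1/18 + 50) - 155 = 899/18 - 155 = -1891/18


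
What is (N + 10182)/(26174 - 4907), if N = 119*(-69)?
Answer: 219/2363 ≈ 0.092679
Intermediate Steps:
N = -8211
(N + 10182)/(26174 - 4907) = (-8211 + 10182)/(26174 - 4907) = 1971/21267 = 1971*(1/21267) = 219/2363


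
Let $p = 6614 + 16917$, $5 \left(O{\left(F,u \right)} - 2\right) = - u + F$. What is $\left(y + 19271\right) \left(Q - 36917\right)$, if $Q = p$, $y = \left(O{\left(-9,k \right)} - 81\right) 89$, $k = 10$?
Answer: $- \frac{796587474}{5} \approx -1.5932 \cdot 10^{8}$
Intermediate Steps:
$O{\left(F,u \right)} = 2 - \frac{u}{5} + \frac{F}{5}$ ($O{\left(F,u \right)} = 2 + \frac{- u + F}{5} = 2 + \frac{F - u}{5} = 2 + \left(- \frac{u}{5} + \frac{F}{5}\right) = 2 - \frac{u}{5} + \frac{F}{5}$)
$p = 23531$
$y = - \frac{36846}{5}$ ($y = \left(\left(2 - 2 + \frac{1}{5} \left(-9\right)\right) - 81\right) 89 = \left(\left(2 - 2 - \frac{9}{5}\right) - 81\right) 89 = \left(- \frac{9}{5} - 81\right) 89 = \left(- \frac{414}{5}\right) 89 = - \frac{36846}{5} \approx -7369.2$)
$Q = 23531$
$\left(y + 19271\right) \left(Q - 36917\right) = \left(- \frac{36846}{5} + 19271\right) \left(23531 - 36917\right) = \frac{59509}{5} \left(-13386\right) = - \frac{796587474}{5}$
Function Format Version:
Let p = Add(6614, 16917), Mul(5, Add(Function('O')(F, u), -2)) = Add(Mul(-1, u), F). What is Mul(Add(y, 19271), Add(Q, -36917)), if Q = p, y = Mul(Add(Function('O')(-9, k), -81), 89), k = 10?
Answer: Rational(-796587474, 5) ≈ -1.5932e+8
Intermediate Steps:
Function('O')(F, u) = Add(2, Mul(Rational(-1, 5), u), Mul(Rational(1, 5), F)) (Function('O')(F, u) = Add(2, Mul(Rational(1, 5), Add(Mul(-1, u), F))) = Add(2, Mul(Rational(1, 5), Add(F, Mul(-1, u)))) = Add(2, Add(Mul(Rational(-1, 5), u), Mul(Rational(1, 5), F))) = Add(2, Mul(Rational(-1, 5), u), Mul(Rational(1, 5), F)))
p = 23531
y = Rational(-36846, 5) (y = Mul(Add(Add(2, Mul(Rational(-1, 5), 10), Mul(Rational(1, 5), -9)), -81), 89) = Mul(Add(Add(2, -2, Rational(-9, 5)), -81), 89) = Mul(Add(Rational(-9, 5), -81), 89) = Mul(Rational(-414, 5), 89) = Rational(-36846, 5) ≈ -7369.2)
Q = 23531
Mul(Add(y, 19271), Add(Q, -36917)) = Mul(Add(Rational(-36846, 5), 19271), Add(23531, -36917)) = Mul(Rational(59509, 5), -13386) = Rational(-796587474, 5)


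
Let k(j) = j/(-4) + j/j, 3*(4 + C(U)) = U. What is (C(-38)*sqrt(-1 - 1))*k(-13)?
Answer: -425*I*sqrt(2)/6 ≈ -100.17*I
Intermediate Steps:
C(U) = -4 + U/3
k(j) = 1 - j/4 (k(j) = j*(-1/4) + 1 = -j/4 + 1 = 1 - j/4)
(C(-38)*sqrt(-1 - 1))*k(-13) = ((-4 + (1/3)*(-38))*sqrt(-1 - 1))*(1 - 1/4*(-13)) = ((-4 - 38/3)*sqrt(-2))*(1 + 13/4) = -50*I*sqrt(2)/3*(17/4) = -425*I*sqrt(2)/6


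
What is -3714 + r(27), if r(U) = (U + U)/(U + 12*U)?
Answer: -48280/13 ≈ -3713.8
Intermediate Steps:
r(U) = 2/13 (r(U) = (2*U)/((13*U)) = (2*U)*(1/(13*U)) = 2/13)
-3714 + r(27) = -3714 + 2/13 = -48280/13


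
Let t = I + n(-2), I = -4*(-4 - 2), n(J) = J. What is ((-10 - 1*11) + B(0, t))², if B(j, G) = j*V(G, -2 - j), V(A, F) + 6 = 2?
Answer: 441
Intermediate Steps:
I = 24 (I = -4*(-6) = 24)
V(A, F) = -4 (V(A, F) = -6 + 2 = -4)
t = 22 (t = 24 - 2 = 22)
B(j, G) = -4*j (B(j, G) = j*(-4) = -4*j)
((-10 - 1*11) + B(0, t))² = ((-10 - 1*11) - 4*0)² = ((-10 - 11) + 0)² = (-21 + 0)² = (-21)² = 441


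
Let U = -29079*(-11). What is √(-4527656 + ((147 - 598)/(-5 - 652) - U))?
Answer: I*√232492113602/219 ≈ 2201.7*I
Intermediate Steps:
U = 319869
√(-4527656 + ((147 - 598)/(-5 - 652) - U)) = √(-4527656 + ((147 - 598)/(-5 - 652) - 1*319869)) = √(-4527656 + (-451/(-657) - 319869)) = √(-4527656 + (-1/657*(-451) - 319869)) = √(-4527656 + (451/657 - 319869)) = √(-4527656 - 210153482/657) = √(-3184823474/657) = I*√232492113602/219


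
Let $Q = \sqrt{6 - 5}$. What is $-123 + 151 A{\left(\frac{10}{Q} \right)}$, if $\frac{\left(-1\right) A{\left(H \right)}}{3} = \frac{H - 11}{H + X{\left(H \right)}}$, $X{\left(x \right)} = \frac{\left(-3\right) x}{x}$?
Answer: $- \frac{408}{7} \approx -58.286$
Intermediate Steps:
$X{\left(x \right)} = -3$
$Q = 1$ ($Q = \sqrt{1} = 1$)
$A{\left(H \right)} = - \frac{3 \left(-11 + H\right)}{-3 + H}$ ($A{\left(H \right)} = - 3 \frac{H - 11}{H - 3} = - 3 \frac{-11 + H}{-3 + H} = - \frac{3 \left(-11 + H\right)}{-3 + H}$)
$-123 + 151 A{\left(\frac{10}{Q} \right)} = -123 + 151 \frac{3 \left(11 - \frac{10}{1}\right)}{-3 + \frac{10}{1}} = -123 + 151 \frac{3 \left(11 - 10 \cdot 1\right)}{-3 + 10 \cdot 1} = -123 + 151 \frac{3 \left(11 - 10\right)}{-3 + 10} = -123 + 151 \frac{3 \left(11 - 10\right)}{7} = -123 + 151 \cdot 3 \cdot \frac{1}{7} \cdot 1 = -123 + 151 \cdot \frac{3}{7} = -123 + \frac{453}{7} = - \frac{408}{7}$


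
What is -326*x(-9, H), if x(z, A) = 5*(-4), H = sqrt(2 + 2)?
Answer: 6520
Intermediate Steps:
H = 2 (H = sqrt(4) = 2)
x(z, A) = -20
-326*x(-9, H) = -326*(-20) = 6520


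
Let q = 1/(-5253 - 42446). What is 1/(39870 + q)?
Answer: 47699/1901759129 ≈ 2.5082e-5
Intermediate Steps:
q = -1/47699 (q = 1/(-47699) = -1/47699 ≈ -2.0965e-5)
1/(39870 + q) = 1/(39870 - 1/47699) = 1/(1901759129/47699) = 47699/1901759129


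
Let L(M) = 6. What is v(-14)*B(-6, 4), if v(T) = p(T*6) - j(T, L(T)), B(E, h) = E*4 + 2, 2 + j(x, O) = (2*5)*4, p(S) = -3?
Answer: 902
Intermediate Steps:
j(x, O) = 38 (j(x, O) = -2 + (2*5)*4 = -2 + 10*4 = -2 + 40 = 38)
B(E, h) = 2 + 4*E (B(E, h) = 4*E + 2 = 2 + 4*E)
v(T) = -41 (v(T) = -3 - 1*38 = -3 - 38 = -41)
v(-14)*B(-6, 4) = -41*(2 + 4*(-6)) = -41*(2 - 24) = -41*(-22) = 902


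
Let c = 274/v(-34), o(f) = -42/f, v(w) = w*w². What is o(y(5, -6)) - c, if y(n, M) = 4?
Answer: -206209/19652 ≈ -10.493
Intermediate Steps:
v(w) = w³
c = -137/19652 (c = 274/((-34)³) = 274/(-39304) = 274*(-1/39304) = -137/19652 ≈ -0.0069713)
o(y(5, -6)) - c = -42/4 - 1*(-137/19652) = -42*¼ + 137/19652 = -21/2 + 137/19652 = -206209/19652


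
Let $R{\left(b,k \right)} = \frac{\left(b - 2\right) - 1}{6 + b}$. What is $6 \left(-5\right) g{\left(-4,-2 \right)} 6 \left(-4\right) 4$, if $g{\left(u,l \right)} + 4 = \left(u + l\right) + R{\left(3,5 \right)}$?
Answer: $-28800$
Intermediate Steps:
$R{\left(b,k \right)} = \frac{-3 + b}{6 + b}$ ($R{\left(b,k \right)} = \frac{\left(-2 + b\right) - 1}{6 + b} = \frac{-3 + b}{6 + b}$)
$g{\left(u,l \right)} = -4 + l + u$ ($g{\left(u,l \right)} = -4 + \left(\left(u + l\right) + \frac{-3 + 3}{6 + 3}\right) = -4 + \left(\left(l + u\right) + \frac{1}{9} \cdot 0\right) = -4 + \left(\left(l + u\right) + 0\right) = -4 + \left(l + u\right) = -4 + l + u$)
$6 \left(-5\right) g{\left(-4,-2 \right)} 6 \left(-4\right) 4 = 6 \left(-5\right) \left(-4 - 2 - 4\right) 6 \left(-4\right) 4 = \left(-30\right) \left(-10\right) \left(\left(-24\right) 4\right) = 300 \left(-96\right) = -28800$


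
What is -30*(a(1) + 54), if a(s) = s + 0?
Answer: -1650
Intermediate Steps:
a(s) = s
-30*(a(1) + 54) = -30*(1 + 54) = -30*55 = -1650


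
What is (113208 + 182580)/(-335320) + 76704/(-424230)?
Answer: -1260021071/1185440030 ≈ -1.0629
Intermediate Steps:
(113208 + 182580)/(-335320) + 76704/(-424230) = 295788*(-1/335320) + 76704*(-1/424230) = -73947/83830 - 12784/70705 = -1260021071/1185440030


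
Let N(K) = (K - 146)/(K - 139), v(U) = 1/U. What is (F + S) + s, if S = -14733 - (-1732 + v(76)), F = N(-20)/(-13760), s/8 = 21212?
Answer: 3256823818543/20784480 ≈ 1.5670e+5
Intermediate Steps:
s = 169696 (s = 8*21212 = 169696)
N(K) = (-146 + K)/(-139 + K)
F = -83/1093920 (F = ((-146 - 20)/(-139 - 20))/(-13760) = (-166/(-159))*(-1/13760) = -1/159*(-166)*(-1/13760) = (166/159)*(-1/13760) = -83/1093920 ≈ -7.5874e-5)
S = -988077/76 (S = -14733 - (-1732 + 1/76) = -14733 - 1*(-131631/76) = -14733 + 131631/76 = -988077/76 ≈ -13001.)
(F + S) + s = (-83/1093920 - 988077/76) + 169696 = -270219299537/20784480 + 169696 = 3256823818543/20784480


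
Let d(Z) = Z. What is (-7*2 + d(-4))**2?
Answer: 324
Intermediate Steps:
(-7*2 + d(-4))**2 = (-7*2 - 4)**2 = (-14 - 4)**2 = (-18)**2 = 324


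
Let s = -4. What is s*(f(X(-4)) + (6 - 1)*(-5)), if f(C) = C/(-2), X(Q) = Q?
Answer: 92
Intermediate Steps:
f(C) = -C/2 (f(C) = C*(-½) = -C/2)
s*(f(X(-4)) + (6 - 1)*(-5)) = -4*(-½*(-4) + (6 - 1)*(-5)) = -4*(2 + 5*(-5)) = -4*(2 - 25) = -4*(-23) = 92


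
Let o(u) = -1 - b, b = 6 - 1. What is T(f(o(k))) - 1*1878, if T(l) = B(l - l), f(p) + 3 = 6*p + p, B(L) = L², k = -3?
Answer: -1878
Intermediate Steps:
b = 5
o(u) = -6 (o(u) = -1 - 1*5 = -1 - 5 = -6)
f(p) = -3 + 7*p (f(p) = -3 + (6*p + p) = -3 + 7*p)
T(l) = 0 (T(l) = (l - l)² = 0² = 0)
T(f(o(k))) - 1*1878 = 0 - 1*1878 = 0 - 1878 = -1878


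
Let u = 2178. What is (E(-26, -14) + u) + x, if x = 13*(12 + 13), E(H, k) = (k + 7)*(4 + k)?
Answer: 2573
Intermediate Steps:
E(H, k) = (4 + k)*(7 + k) (E(H, k) = (7 + k)*(4 + k) = (4 + k)*(7 + k))
x = 325 (x = 13*25 = 325)
(E(-26, -14) + u) + x = ((28 + (-14)² + 11*(-14)) + 2178) + 325 = ((28 + 196 - 154) + 2178) + 325 = (70 + 2178) + 325 = 2248 + 325 = 2573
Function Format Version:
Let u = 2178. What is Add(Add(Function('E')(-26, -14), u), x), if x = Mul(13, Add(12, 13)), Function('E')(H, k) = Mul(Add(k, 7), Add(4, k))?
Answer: 2573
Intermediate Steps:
Function('E')(H, k) = Mul(Add(4, k), Add(7, k)) (Function('E')(H, k) = Mul(Add(7, k), Add(4, k)) = Mul(Add(4, k), Add(7, k)))
x = 325 (x = Mul(13, 25) = 325)
Add(Add(Function('E')(-26, -14), u), x) = Add(Add(Add(28, Pow(-14, 2), Mul(11, -14)), 2178), 325) = Add(Add(Add(28, 196, -154), 2178), 325) = Add(Add(70, 2178), 325) = Add(2248, 325) = 2573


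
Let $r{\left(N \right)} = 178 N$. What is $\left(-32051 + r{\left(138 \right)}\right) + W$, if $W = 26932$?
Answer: $19445$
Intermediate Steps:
$\left(-32051 + r{\left(138 \right)}\right) + W = \left(-32051 + 178 \cdot 138\right) + 26932 = \left(-32051 + 24564\right) + 26932 = -7487 + 26932 = 19445$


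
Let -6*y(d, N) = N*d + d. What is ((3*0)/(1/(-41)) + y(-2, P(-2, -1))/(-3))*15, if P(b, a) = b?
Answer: 5/3 ≈ 1.6667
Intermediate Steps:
y(d, N) = -d/6 - N*d/6 (y(d, N) = -(N*d + d)/6 = -(d + N*d)/6 = -d/6 - N*d/6)
((3*0)/(1/(-41)) + y(-2, P(-2, -1))/(-3))*15 = ((3*0)/(1/(-41)) - ⅙*(-2)*(1 - 2)/(-3))*15 = (0/(-1/41) - ⅙*(-2)*(-1)*(-⅓))*15 = (0*(-41) - ⅓*(-⅓))*15 = (0 + ⅑)*15 = (⅑)*15 = 5/3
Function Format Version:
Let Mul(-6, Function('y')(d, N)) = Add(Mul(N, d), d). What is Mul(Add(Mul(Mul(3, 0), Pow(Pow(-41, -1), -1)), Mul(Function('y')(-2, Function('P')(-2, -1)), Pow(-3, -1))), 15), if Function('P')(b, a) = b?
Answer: Rational(5, 3) ≈ 1.6667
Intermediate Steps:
Function('y')(d, N) = Add(Mul(Rational(-1, 6), d), Mul(Rational(-1, 6), N, d)) (Function('y')(d, N) = Mul(Rational(-1, 6), Add(Mul(N, d), d)) = Mul(Rational(-1, 6), Add(d, Mul(N, d))) = Add(Mul(Rational(-1, 6), d), Mul(Rational(-1, 6), N, d)))
Mul(Add(Mul(Mul(3, 0), Pow(Pow(-41, -1), -1)), Mul(Function('y')(-2, Function('P')(-2, -1)), Pow(-3, -1))), 15) = Mul(Add(Mul(Mul(3, 0), Pow(Pow(-41, -1), -1)), Mul(Mul(Rational(-1, 6), -2, Add(1, -2)), Pow(-3, -1))), 15) = Mul(Add(Mul(0, Pow(Rational(-1, 41), -1)), Mul(Mul(Rational(-1, 6), -2, -1), Rational(-1, 3))), 15) = Mul(Add(Mul(0, -41), Mul(Rational(-1, 3), Rational(-1, 3))), 15) = Mul(Add(0, Rational(1, 9)), 15) = Mul(Rational(1, 9), 15) = Rational(5, 3)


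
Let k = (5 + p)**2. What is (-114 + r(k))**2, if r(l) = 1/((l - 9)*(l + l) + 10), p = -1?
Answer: 711555625/54756 ≈ 12995.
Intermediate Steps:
k = 16 (k = (5 - 1)**2 = 4**2 = 16)
r(l) = 1/(10 + 2*l*(-9 + l)) (r(l) = 1/((-9 + l)*(2*l) + 10) = 1/(2*l*(-9 + l) + 10) = 1/(10 + 2*l*(-9 + l)))
(-114 + r(k))**2 = (-114 + 1/(2*(5 + 16**2 - 9*16)))**2 = (-114 + 1/(2*(5 + 256 - 144)))**2 = (-114 + (1/2)/117)**2 = (-114 + (1/2)*(1/117))**2 = (-114 + 1/234)**2 = (-26675/234)**2 = 711555625/54756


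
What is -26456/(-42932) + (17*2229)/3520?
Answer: 429986849/37780160 ≈ 11.381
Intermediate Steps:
-26456/(-42932) + (17*2229)/3520 = -26456*(-1/42932) + 37893*(1/3520) = 6614/10733 + 37893/3520 = 429986849/37780160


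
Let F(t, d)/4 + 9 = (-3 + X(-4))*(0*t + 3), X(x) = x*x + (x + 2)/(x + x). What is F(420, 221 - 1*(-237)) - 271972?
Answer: -271849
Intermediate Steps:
X(x) = x² + (2 + x)/(2*x) (X(x) = x² + (2 + x)/((2*x)) = x² + (2 + x)*(1/(2*x)) = x² + (2 + x)/(2*x))
F(t, d) = 123 (F(t, d) = -36 + 4*((-3 + (1 + (-4)³ + (½)*(-4))/(-4))*(0*t + 3)) = -36 + 4*((-3 - (1 - 64 - 2)/4)*(0 + 3)) = -36 + 4*((-3 - ¼*(-65))*3) = -36 + 4*((-3 + 65/4)*3) = -36 + 4*((53/4)*3) = -36 + 4*(159/4) = -36 + 159 = 123)
F(420, 221 - 1*(-237)) - 271972 = 123 - 271972 = -271849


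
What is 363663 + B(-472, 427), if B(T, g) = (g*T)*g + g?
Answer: -85695198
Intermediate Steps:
B(T, g) = g + T*g**2 (B(T, g) = (T*g)*g + g = T*g**2 + g = g + T*g**2)
363663 + B(-472, 427) = 363663 + 427*(1 - 472*427) = 363663 + 427*(1 - 201544) = 363663 + 427*(-201543) = 363663 - 86058861 = -85695198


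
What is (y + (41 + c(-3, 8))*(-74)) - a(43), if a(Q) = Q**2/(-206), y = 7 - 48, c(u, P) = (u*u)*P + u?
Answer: -1683437/206 ≈ -8172.0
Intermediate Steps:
c(u, P) = u + P*u**2 (c(u, P) = u**2*P + u = P*u**2 + u = u + P*u**2)
y = -41
a(Q) = -Q**2/206 (a(Q) = Q**2*(-1/206) = -Q**2/206)
(y + (41 + c(-3, 8))*(-74)) - a(43) = (-41 + (41 - 3*(1 + 8*(-3)))*(-74)) - (-1)*43**2/206 = (-41 + (41 - 3*(1 - 24))*(-74)) - (-1)*1849/206 = (-41 + (41 - 3*(-23))*(-74)) - 1*(-1849/206) = (-41 + (41 + 69)*(-74)) + 1849/206 = (-41 + 110*(-74)) + 1849/206 = (-41 - 8140) + 1849/206 = -8181 + 1849/206 = -1683437/206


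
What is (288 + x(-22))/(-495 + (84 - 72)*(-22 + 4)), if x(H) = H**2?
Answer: -772/711 ≈ -1.0858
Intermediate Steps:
(288 + x(-22))/(-495 + (84 - 72)*(-22 + 4)) = (288 + (-22)**2)/(-495 + (84 - 72)*(-22 + 4)) = (288 + 484)/(-495 + 12*(-18)) = 772/(-495 - 216) = 772/(-711) = 772*(-1/711) = -772/711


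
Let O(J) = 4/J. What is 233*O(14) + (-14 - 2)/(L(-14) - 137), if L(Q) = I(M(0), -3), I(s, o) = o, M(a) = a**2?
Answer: 2334/35 ≈ 66.686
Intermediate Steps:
L(Q) = -3
233*O(14) + (-14 - 2)/(L(-14) - 137) = 233*(4/14) + (-14 - 2)/(-3 - 137) = 233*(4*(1/14)) - 16/(-140) = 233*(2/7) - 16*(-1/140) = 466/7 + 4/35 = 2334/35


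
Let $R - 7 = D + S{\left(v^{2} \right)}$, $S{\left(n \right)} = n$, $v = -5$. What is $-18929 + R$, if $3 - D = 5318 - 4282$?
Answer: $-19930$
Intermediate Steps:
$D = -1033$ ($D = 3 - \left(5318 - 4282\right) = 3 - 1036 = -1033$)
$R = -1001$ ($R = 7 - \left(1033 - \left(-5\right)^{2}\right) = 7 + \left(-1033 + 25\right) = 7 - 1008 = -1001$)
$-18929 + R = -18929 - 1001 = -19930$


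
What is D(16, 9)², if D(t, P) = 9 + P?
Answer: 324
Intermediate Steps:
D(16, 9)² = (9 + 9)² = 18² = 324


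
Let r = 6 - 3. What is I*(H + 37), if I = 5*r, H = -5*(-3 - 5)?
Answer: 1155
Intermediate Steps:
r = 3
H = 40 (H = -5*(-8) = 40)
I = 15 (I = 5*3 = 15)
I*(H + 37) = 15*(40 + 37) = 15*77 = 1155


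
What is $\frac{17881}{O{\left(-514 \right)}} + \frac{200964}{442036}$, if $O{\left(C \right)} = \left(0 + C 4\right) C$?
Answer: $\frac{55069896373}{116784143056} \approx 0.47155$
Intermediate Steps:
$O{\left(C \right)} = 4 C^{2}$ ($O{\left(C \right)} = \left(0 + 4 C\right) C = 4 C C = 4 C^{2}$)
$\frac{17881}{O{\left(-514 \right)}} + \frac{200964}{442036} = \frac{17881}{4 \left(-514\right)^{2}} + \frac{200964}{442036} = \frac{17881}{4 \cdot 264196} + 200964 \cdot \frac{1}{442036} = \frac{17881}{1056784} + \frac{50241}{110509} = \frac{55069896373}{116784143056}$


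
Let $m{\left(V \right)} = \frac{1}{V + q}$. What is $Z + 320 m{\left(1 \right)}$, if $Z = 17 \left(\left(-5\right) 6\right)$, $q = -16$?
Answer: $- \frac{1594}{3} \approx -531.33$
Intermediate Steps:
$Z = -510$ ($Z = 17 \left(-30\right) = -510$)
$m{\left(V \right)} = \frac{1}{-16 + V}$ ($m{\left(V \right)} = \frac{1}{V - 16} = \frac{1}{-16 + V}$)
$Z + 320 m{\left(1 \right)} = -510 + \frac{320}{-16 + 1} = -510 + \frac{320}{-15} = -510 + 320 \left(- \frac{1}{15}\right) = -510 - \frac{64}{3} = - \frac{1594}{3}$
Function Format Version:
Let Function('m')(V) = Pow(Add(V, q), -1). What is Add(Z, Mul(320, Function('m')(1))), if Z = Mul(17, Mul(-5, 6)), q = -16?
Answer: Rational(-1594, 3) ≈ -531.33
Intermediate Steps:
Z = -510 (Z = Mul(17, -30) = -510)
Function('m')(V) = Pow(Add(-16, V), -1) (Function('m')(V) = Pow(Add(V, -16), -1) = Pow(Add(-16, V), -1))
Add(Z, Mul(320, Function('m')(1))) = Add(-510, Mul(320, Pow(Add(-16, 1), -1))) = Add(-510, Mul(320, Pow(-15, -1))) = Add(-510, Mul(320, Rational(-1, 15))) = Add(-510, Rational(-64, 3)) = Rational(-1594, 3)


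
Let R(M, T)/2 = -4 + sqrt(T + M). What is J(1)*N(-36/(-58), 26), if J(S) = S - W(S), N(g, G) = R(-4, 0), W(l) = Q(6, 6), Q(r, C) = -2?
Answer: -24 + 12*I ≈ -24.0 + 12.0*I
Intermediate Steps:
W(l) = -2
R(M, T) = -8 + 2*sqrt(M + T) (R(M, T) = 2*(-4 + sqrt(T + M)) = 2*(-4 + sqrt(M + T)) = -8 + 2*sqrt(M + T))
N(g, G) = -8 + 4*I (N(g, G) = -8 + 2*sqrt(-4 + 0) = -8 + 2*sqrt(-4) = -8 + 2*(2*I) = -8 + 4*I)
J(S) = 2 + S (J(S) = S - 1*(-2) = S + 2 = 2 + S)
J(1)*N(-36/(-58), 26) = (2 + 1)*(-8 + 4*I) = 3*(-8 + 4*I) = -24 + 12*I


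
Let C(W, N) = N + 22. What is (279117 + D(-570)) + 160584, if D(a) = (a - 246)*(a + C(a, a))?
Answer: 1351989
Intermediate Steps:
C(W, N) = 22 + N
D(a) = (-246 + a)*(22 + 2*a) (D(a) = (a - 246)*(a + (22 + a)) = (-246 + a)*(22 + 2*a))
(279117 + D(-570)) + 160584 = (279117 + (-5412 - 470*(-570) + 2*(-570)²)) + 160584 = (279117 + (-5412 + 267900 + 2*324900)) + 160584 = (279117 + (-5412 + 267900 + 649800)) + 160584 = (279117 + 912288) + 160584 = 1191405 + 160584 = 1351989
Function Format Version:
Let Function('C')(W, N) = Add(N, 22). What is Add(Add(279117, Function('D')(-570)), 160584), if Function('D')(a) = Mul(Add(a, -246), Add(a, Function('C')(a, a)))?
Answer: 1351989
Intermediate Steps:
Function('C')(W, N) = Add(22, N)
Function('D')(a) = Mul(Add(-246, a), Add(22, Mul(2, a))) (Function('D')(a) = Mul(Add(a, -246), Add(a, Add(22, a))) = Mul(Add(-246, a), Add(22, Mul(2, a))))
Add(Add(279117, Function('D')(-570)), 160584) = Add(Add(279117, Add(-5412, Mul(-470, -570), Mul(2, Pow(-570, 2)))), 160584) = Add(Add(279117, Add(-5412, 267900, Mul(2, 324900))), 160584) = Add(Add(279117, Add(-5412, 267900, 649800)), 160584) = Add(Add(279117, 912288), 160584) = Add(1191405, 160584) = 1351989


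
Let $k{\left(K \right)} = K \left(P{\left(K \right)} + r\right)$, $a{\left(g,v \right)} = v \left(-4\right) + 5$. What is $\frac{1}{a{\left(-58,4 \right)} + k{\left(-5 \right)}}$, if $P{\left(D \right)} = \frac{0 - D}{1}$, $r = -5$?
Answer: $- \frac{1}{11} \approx -0.090909$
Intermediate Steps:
$a{\left(g,v \right)} = 5 - 4 v$ ($a{\left(g,v \right)} = - 4 v + 5 = 5 - 4 v$)
$P{\left(D \right)} = - D$ ($P{\left(D \right)} = - D 1 = - D$)
$k{\left(K \right)} = K \left(-5 - K\right)$ ($k{\left(K \right)} = K \left(- K - 5\right) = K \left(-5 - K\right)$)
$\frac{1}{a{\left(-58,4 \right)} + k{\left(-5 \right)}} = \frac{1}{\left(5 - 16\right) - - 5 \left(5 - 5\right)} = \frac{1}{\left(5 - 16\right) - \left(-5\right) 0} = \frac{1}{-11 + 0} = \frac{1}{-11} = - \frac{1}{11}$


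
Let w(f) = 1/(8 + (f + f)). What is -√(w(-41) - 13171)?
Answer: -33*I*√66230/74 ≈ -114.77*I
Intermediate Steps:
w(f) = 1/(8 + 2*f)
-√(w(-41) - 13171) = -√(1/(2*(4 - 41)) - 13171) = -√((½)/(-37) - 13171) = -√((½)*(-1/37) - 13171) = -√(-1/74 - 13171) = -√(-974655/74) = -33*I*√66230/74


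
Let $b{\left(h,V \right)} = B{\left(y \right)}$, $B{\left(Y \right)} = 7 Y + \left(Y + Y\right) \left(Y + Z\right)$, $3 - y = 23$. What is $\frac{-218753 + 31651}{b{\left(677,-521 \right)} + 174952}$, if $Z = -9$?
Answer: $- \frac{93551}{87986} \approx -1.0632$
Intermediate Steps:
$y = -20$ ($y = 3 - 23 = -20$)
$B{\left(Y \right)} = 7 Y + 2 Y \left(-9 + Y\right)$ ($B{\left(Y \right)} = 7 Y + \left(Y + Y\right) \left(Y - 9\right) = 7 Y + 2 Y \left(-9 + Y\right)$)
$b{\left(h,V \right)} = 1020$ ($b{\left(h,V \right)} = - 20 \left(-11 + 2 \left(-20\right)\right) = - 20 \left(-11 - 40\right) = \left(-20\right) \left(-51\right) = 1020$)
$\frac{-218753 + 31651}{b{\left(677,-521 \right)} + 174952} = \frac{-218753 + 31651}{1020 + 174952} = - \frac{187102}{175972} = \left(-187102\right) \frac{1}{175972} = - \frac{93551}{87986}$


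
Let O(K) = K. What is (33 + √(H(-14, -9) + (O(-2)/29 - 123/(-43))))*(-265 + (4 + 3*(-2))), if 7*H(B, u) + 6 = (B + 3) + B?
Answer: -8811 - 267*I*√124737410/8729 ≈ -8811.0 - 341.62*I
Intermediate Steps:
H(B, u) = -3/7 + 2*B/7 (H(B, u) = -6/7 + ((B + 3) + B)/7 = -6/7 + ((3 + B) + B)/7 = -6/7 + (3 + 2*B)/7 = -6/7 + (3/7 + 2*B/7) = -3/7 + 2*B/7)
(33 + √(H(-14, -9) + (O(-2)/29 - 123/(-43))))*(-265 + (4 + 3*(-2))) = (33 + √((-3/7 + (2/7)*(-14)) + (-2/29 - 123/(-43))))*(-265 + (4 + 3*(-2))) = (33 + √((-3/7 - 4) + (-2*1/29 - 123*(-1/43))))*(-265 + (4 - 6)) = (33 + √(-31/7 + (-2/29 + 123/43)))*(-265 - 2) = (33 + √(-31/7 + 3481/1247))*(-267) = (33 + √(-14290/8729))*(-267) = (33 + I*√124737410/8729)*(-267) = -8811 - 267*I*√124737410/8729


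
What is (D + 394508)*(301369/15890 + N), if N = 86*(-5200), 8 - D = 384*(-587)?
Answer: -2202499038758022/7945 ≈ -2.7722e+11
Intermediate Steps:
D = 225416 (D = 8 - 384*(-587) = 8 - 1*(-225408) = 8 + 225408 = 225416)
N = -447200
(D + 394508)*(301369/15890 + N) = (225416 + 394508)*(301369/15890 - 447200) = 619924*(301369*(1/15890) - 447200) = 619924*(301369/15890 - 447200) = 619924*(-7105706631/15890) = -2202499038758022/7945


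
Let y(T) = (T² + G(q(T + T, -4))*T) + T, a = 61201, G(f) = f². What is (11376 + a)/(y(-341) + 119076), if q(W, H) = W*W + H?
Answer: -72577/73770785275384 ≈ -9.8382e-10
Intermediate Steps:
q(W, H) = H + W² (q(W, H) = W² + H = H + W²)
y(T) = T + T² + T*(-4 + 4*T²)² (y(T) = (T² + (-4 + (T + T)²)²*T) + T = (T² + (-4 + (2*T)²)²*T) + T = (T² + (-4 + 4*T²)²*T) + T = (T² + T*(-4 + 4*T²)²) + T = T + T² + T*(-4 + 4*T²)²)
(11376 + a)/(y(-341) + 119076) = (11376 + 61201)/(-341*(1 - 341 + 16*(-1 + (-341)²)²) + 119076) = 72577/(-341*(1 - 341 + 16*(-1 + 116281)²) + 119076) = 72577/(-341*(1 - 341 + 16*116280²) + 119076) = 72577/(-341*(1 - 341 + 16*13521038400) + 119076) = 72577/(-341*(1 - 341 + 216336614400) + 119076) = 72577/(-341*216336614060 + 119076) = 72577/(-73770785394460 + 119076) = 72577/(-73770785275384) = 72577*(-1/73770785275384) = -72577/73770785275384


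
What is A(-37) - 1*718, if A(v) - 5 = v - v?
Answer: -713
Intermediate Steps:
A(v) = 5 (A(v) = 5 + (v - v) = 5 + 0 = 5)
A(-37) - 1*718 = 5 - 1*718 = 5 - 718 = -713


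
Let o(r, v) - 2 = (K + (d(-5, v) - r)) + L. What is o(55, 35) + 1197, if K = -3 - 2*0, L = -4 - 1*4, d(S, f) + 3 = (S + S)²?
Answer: 1230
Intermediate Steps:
d(S, f) = -3 + 4*S² (d(S, f) = -3 + (S + S)² = -3 + (2*S)² = -3 + 4*S²)
L = -8 (L = -4 - 4 = -8)
K = -3 (K = -3 + 0 = -3)
o(r, v) = 88 - r (o(r, v) = 2 + ((-3 + ((-3 + 4*(-5)²) - r)) - 8) = 2 + ((-3 + ((-3 + 4*25) - r)) - 8) = 2 + ((-3 + ((-3 + 100) - r)) - 8) = 2 + ((-3 + (97 - r)) - 8) = 2 + ((94 - r) - 8) = 2 + (86 - r) = 88 - r)
o(55, 35) + 1197 = (88 - 1*55) + 1197 = (88 - 55) + 1197 = 33 + 1197 = 1230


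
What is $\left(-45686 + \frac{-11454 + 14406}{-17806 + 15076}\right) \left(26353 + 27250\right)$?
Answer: $- \frac{1114278902066}{455} \approx -2.449 \cdot 10^{9}$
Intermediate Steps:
$\left(-45686 + \frac{-11454 + 14406}{-17806 + 15076}\right) \left(26353 + 27250\right) = \left(-45686 + \frac{2952}{-2730}\right) 53603 = \left(-45686 + 2952 \left(- \frac{1}{2730}\right)\right) 53603 = \left(-45686 - \frac{492}{455}\right) 53603 = \left(- \frac{20787622}{455}\right) 53603 = - \frac{1114278902066}{455}$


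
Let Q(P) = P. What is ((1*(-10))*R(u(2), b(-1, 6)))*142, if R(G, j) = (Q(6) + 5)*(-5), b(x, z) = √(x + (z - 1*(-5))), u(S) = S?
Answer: 78100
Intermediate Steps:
b(x, z) = √(5 + x + z) (b(x, z) = √(x + (z + 5)) = √(x + (5 + z)) = √(5 + x + z))
R(G, j) = -55 (R(G, j) = (6 + 5)*(-5) = 11*(-5) = -55)
((1*(-10))*R(u(2), b(-1, 6)))*142 = ((1*(-10))*(-55))*142 = -10*(-55)*142 = 550*142 = 78100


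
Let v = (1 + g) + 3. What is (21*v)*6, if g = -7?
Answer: -378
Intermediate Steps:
v = -3 (v = (1 - 7) + 3 = -6 + 3 = -3)
(21*v)*6 = (21*(-3))*6 = -63*6 = -378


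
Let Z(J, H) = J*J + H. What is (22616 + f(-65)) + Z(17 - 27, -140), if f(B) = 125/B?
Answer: 293463/13 ≈ 22574.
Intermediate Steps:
Z(J, H) = H + J² (Z(J, H) = J² + H = H + J²)
(22616 + f(-65)) + Z(17 - 27, -140) = (22616 + 125/(-65)) + (-140 + (17 - 27)²) = (22616 + 125*(-1/65)) + (-140 + (-10)²) = (22616 - 25/13) + (-140 + 100) = 293983/13 - 40 = 293463/13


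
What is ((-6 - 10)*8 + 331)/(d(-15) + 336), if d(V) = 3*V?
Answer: 203/291 ≈ 0.69759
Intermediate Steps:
((-6 - 10)*8 + 331)/(d(-15) + 336) = ((-6 - 10)*8 + 331)/(3*(-15) + 336) = (-16*8 + 331)/(-45 + 336) = (-128 + 331)/291 = 203*(1/291) = 203/291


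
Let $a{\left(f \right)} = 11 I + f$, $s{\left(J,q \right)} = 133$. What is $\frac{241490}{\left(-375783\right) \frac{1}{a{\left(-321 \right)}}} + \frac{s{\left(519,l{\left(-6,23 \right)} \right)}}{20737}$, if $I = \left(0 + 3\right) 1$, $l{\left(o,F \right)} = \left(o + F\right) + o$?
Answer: $\frac{480763360193}{2597537357} \approx 185.08$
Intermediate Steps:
$l{\left(o,F \right)} = F + 2 o$ ($l{\left(o,F \right)} = \left(F + o\right) + o = F + 2 o$)
$I = 3$ ($I = 3 \cdot 1 = 3$)
$a{\left(f \right)} = 33 + f$ ($a{\left(f \right)} = 11 \cdot 3 + f = 33 + f$)
$\frac{241490}{\left(-375783\right) \frac{1}{a{\left(-321 \right)}}} + \frac{s{\left(519,l{\left(-6,23 \right)} \right)}}{20737} = \frac{241490}{\left(-375783\right) \frac{1}{33 - 321}} + \frac{133}{20737} = \frac{241490}{\left(-375783\right) \frac{1}{-288}} + 133 \cdot \frac{1}{20737} = \frac{241490}{\left(-375783\right) \left(- \frac{1}{288}\right)} + \frac{133}{20737} = \frac{241490}{\frac{125261}{96}} + \frac{133}{20737} = 241490 \cdot \frac{96}{125261} + \frac{133}{20737} = \frac{23183040}{125261} + \frac{133}{20737} = \frac{480763360193}{2597537357}$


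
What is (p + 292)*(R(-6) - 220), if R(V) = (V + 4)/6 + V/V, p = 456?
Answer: -492184/3 ≈ -1.6406e+5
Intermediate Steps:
R(V) = 5/3 + V/6 (R(V) = (4 + V)*(1/6) + 1 = (2/3 + V/6) + 1 = 5/3 + V/6)
(p + 292)*(R(-6) - 220) = (456 + 292)*((5/3 + (1/6)*(-6)) - 220) = 748*((5/3 - 1) - 220) = 748*(2/3 - 220) = 748*(-658/3) = -492184/3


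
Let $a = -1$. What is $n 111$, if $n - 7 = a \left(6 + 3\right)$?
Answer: $-222$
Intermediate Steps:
$n = -2$ ($n = 7 - \left(6 + 3\right) = 7 - 9 = -2$)
$n 111 = \left(-2\right) 111 = -222$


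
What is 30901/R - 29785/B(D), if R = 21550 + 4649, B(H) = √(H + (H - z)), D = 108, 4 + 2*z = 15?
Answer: 30901/26199 - 29785*√842/421 ≈ -2051.7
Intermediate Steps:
z = 11/2 (z = -2 + (½)*15 = -2 + 15/2 = 11/2 ≈ 5.5000)
B(H) = √(-11/2 + 2*H) (B(H) = √(H + (H - 1*11/2)) = √(H + (H - 11/2)) = √(H + (-11/2 + H)) = √(-11/2 + 2*H))
R = 26199
30901/R - 29785/B(D) = 30901/26199 - 29785*2/√(-22 + 8*108) = 30901*(1/26199) - 29785*2/√(-22 + 864) = 30901/26199 - 29785*√842/421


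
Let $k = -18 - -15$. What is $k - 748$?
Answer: $-751$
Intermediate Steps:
$k = -3$ ($k = -18 + 15 = -3$)
$k - 748 = -3 - 748 = -751$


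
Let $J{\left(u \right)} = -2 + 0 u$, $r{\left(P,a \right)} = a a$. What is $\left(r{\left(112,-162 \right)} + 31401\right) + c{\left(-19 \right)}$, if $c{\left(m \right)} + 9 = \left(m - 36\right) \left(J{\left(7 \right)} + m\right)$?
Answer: $58791$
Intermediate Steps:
$r{\left(P,a \right)} = a^{2}$
$J{\left(u \right)} = -2$ ($J{\left(u \right)} = -2 + 0 = -2$)
$c{\left(m \right)} = -9 + \left(-36 + m\right) \left(-2 + m\right)$ ($c{\left(m \right)} = -9 + \left(m - 36\right) \left(-2 + m\right) = -9 + \left(-36 + m\right) \left(-2 + m\right)$)
$\left(r{\left(112,-162 \right)} + 31401\right) + c{\left(-19 \right)} = \left(\left(-162\right)^{2} + 31401\right) + \left(63 + \left(-19\right)^{2} - -722\right) = \left(26244 + 31401\right) + \left(63 + 361 + 722\right) = 57645 + 1146 = 58791$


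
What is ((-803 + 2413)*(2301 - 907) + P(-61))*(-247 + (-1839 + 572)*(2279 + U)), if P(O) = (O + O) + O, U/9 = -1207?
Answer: 24406735645917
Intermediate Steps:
U = -10863 (U = 9*(-1207) = -10863)
P(O) = 3*O (P(O) = 2*O + O = 3*O)
((-803 + 2413)*(2301 - 907) + P(-61))*(-247 + (-1839 + 572)*(2279 + U)) = ((-803 + 2413)*(2301 - 907) + 3*(-61))*(-247 + (-1839 + 572)*(2279 - 10863)) = (1610*1394 - 183)*(-247 - 1267*(-8584)) = (2244340 - 183)*(-247 + 10875928) = 2244157*10875681 = 24406735645917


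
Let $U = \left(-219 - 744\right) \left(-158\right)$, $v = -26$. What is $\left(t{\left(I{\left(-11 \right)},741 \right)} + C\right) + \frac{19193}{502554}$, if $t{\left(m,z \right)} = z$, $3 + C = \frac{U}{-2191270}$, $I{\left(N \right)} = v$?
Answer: $\frac{23902189443701}{32389161870} \approx 737.97$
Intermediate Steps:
$I{\left(N \right)} = -26$
$U = 152154$ ($U = \left(-963\right) \left(-158\right) = 152154$)
$C = - \frac{3362982}{1095635}$ ($C = -3 + \frac{152154}{-2191270} = -3 + 152154 \left(- \frac{1}{2191270}\right) = -3 - \frac{76077}{1095635} = - \frac{3362982}{1095635} \approx -3.0694$)
$\left(t{\left(I{\left(-11 \right)},741 \right)} + C\right) + \frac{19193}{502554} = \left(741 - \frac{3362982}{1095635}\right) + \frac{19193}{502554} = \frac{808502553}{1095635} + 19193 \cdot \frac{1}{502554} = \frac{808502553}{1095635} + \frac{1129}{29562} = \frac{23902189443701}{32389161870}$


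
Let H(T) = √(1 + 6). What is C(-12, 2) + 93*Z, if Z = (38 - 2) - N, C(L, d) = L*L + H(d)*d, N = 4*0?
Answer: 3492 + 2*√7 ≈ 3497.3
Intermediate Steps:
H(T) = √7
N = 0
C(L, d) = L² + d*√7 (C(L, d) = L*L + √7*d = L² + d*√7)
Z = 36 (Z = (38 - 2) - 1*0 = 36 + 0 = 36)
C(-12, 2) + 93*Z = ((-12)² + 2*√7) + 93*36 = (144 + 2*√7) + 3348 = 3492 + 2*√7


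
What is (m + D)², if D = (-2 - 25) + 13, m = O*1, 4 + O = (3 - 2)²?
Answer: 289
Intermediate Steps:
O = -3 (O = -4 + (3 - 2)² = -4 + 1² = -4 + 1 = -3)
m = -3 (m = -3*1 = -3)
D = -14 (D = -27 + 13 = -14)
(m + D)² = (-3 - 14)² = (-17)² = 289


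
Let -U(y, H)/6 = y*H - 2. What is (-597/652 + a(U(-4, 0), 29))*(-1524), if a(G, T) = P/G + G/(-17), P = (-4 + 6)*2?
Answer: 5440045/2771 ≈ 1963.2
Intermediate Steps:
P = 4 (P = 2*2 = 4)
U(y, H) = 12 - 6*H*y (U(y, H) = -6*(y*H - 2) = -6*(H*y - 2) = -6*(-2 + H*y) = 12 - 6*H*y)
a(G, T) = 4/G - G/17 (a(G, T) = 4/G + G/(-17) = 4/G + G*(-1/17) = 4/G - G/17)
(-597/652 + a(U(-4, 0), 29))*(-1524) = (-597/652 + (4/(12 - 6*0*(-4)) - (12 - 6*0*(-4))/17))*(-1524) = (-597*1/652 + (4/(12 + 0) - (12 + 0)/17))*(-1524) = (-597/652 + (4/12 - 1/17*12))*(-1524) = (-597/652 + (4*(1/12) - 12/17))*(-1524) = (-597/652 + (⅓ - 12/17))*(-1524) = (-597/652 - 19/51)*(-1524) = -42835/33252*(-1524) = 5440045/2771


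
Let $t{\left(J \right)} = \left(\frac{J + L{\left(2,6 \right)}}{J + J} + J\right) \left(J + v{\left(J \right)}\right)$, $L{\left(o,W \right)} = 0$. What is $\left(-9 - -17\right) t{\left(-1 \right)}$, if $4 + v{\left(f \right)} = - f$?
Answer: $16$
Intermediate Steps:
$v{\left(f \right)} = -4 - f$
$t{\left(J \right)} = -2 - 4 J$ ($t{\left(J \right)} = \left(\frac{J + 0}{J + J} + J\right) \left(J - \left(4 + J\right)\right) = \left(\frac{J}{2 J} + J\right) \left(-4\right) = \left(J \frac{1}{2 J} + J\right) \left(-4\right) = \left(\frac{1}{2} + J\right) \left(-4\right) = -2 - 4 J$)
$\left(-9 - -17\right) t{\left(-1 \right)} = \left(-9 - -17\right) \left(-2 - -4\right) = \left(-9 + 17\right) \left(-2 + 4\right) = 8 \cdot 2 = 16$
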